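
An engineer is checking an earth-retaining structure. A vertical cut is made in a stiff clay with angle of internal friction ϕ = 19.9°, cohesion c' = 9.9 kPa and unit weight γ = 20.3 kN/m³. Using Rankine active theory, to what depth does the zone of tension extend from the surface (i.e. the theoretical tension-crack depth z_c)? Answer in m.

1.39 m

K_a = tan²(45° − 19.9°/2) = 0.4921; √K_a = 0.7015.
The active pressure is zero where K_a γ z = 2c√K_a, so z_c = 2c/(γ√K_a) = 2×9.9/(20.3×0.7015) = 1.390 m.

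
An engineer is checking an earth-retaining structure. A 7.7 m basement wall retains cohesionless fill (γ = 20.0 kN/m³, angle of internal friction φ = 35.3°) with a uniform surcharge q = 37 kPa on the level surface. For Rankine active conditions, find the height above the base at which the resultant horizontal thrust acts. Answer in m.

K_a = 0.2675.
Triangular part P₁ = ½K_aγH² = 158.6 at H/3 = 2.567 m; rectangular part P₂ = K_a q H = 76.22 at H/2 = 3.850 m.
ȳ = (P₁·2.567 + P₂·3.850)/(P₁+P₂) = 2.983 m.

2.98 m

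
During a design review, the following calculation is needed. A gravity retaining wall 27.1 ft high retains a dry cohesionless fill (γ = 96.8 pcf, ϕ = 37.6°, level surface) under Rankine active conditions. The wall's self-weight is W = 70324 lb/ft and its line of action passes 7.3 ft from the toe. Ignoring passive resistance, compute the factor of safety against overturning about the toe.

6.60

K_a = tan²(45° − 37.6°/2) = 0.2421.
P_a = ½K_aγH² = 0.5×0.2421×96.8×27.1² = 8606 lb/ft, acting at H/3 = 9.033 ft above the base.
Overturning moment M_o = P_a × H/3 = 8606 × 9.033 = 77740.
Resisting moment M_r = W × 7.3 = 70324 × 7.3 = 513400.
FS_overturning = M_r/M_o = 513400/77740 = 6.603.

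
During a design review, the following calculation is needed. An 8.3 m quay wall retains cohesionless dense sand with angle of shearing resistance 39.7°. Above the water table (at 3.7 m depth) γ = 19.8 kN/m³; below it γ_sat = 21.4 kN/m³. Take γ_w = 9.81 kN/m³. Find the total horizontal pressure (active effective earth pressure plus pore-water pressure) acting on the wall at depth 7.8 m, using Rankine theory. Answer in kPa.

K_a = (1 − sin φ)/(1 + sin φ) = 0.2204.
γ' = 21.4 − 9.81 = 11.59 kN/m³.
Effective vertical stress at 7.8 m: σ'_v = 19.8×3.7 + 11.59×4.10 = 120.8 kPa.
σ'_h = K_a σ'_v = 0.2204 × 120.8 = 26.62 kPa; u = γ_w × 4.10 = 40.22 kPa.
Total σ_h = 26.62 + 40.22 = 66.84 kPa.

66.8 kPa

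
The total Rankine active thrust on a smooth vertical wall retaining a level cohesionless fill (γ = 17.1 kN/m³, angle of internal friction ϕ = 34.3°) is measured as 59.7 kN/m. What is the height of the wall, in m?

5.00 m

K_a = 0.2792. P_a = ½ K_a γ H² ⇒ H = √(2P_a/(K_a γ)).
H = √(2×59.7/(0.2792×17.1)) = 5.001 m.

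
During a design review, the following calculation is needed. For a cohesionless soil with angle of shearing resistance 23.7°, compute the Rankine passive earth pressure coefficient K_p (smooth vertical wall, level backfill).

K_p = (1 + sin φ)/(1 − sin φ) = tan²(45° + 23.7°/2) = 2.344.

2.34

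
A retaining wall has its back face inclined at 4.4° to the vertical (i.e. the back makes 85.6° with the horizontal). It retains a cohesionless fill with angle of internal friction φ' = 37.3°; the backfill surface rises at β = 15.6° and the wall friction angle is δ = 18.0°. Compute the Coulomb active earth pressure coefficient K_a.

K_a = sin²(α+φ) / [sin²α · sin(α−δ) · (1 + √{sin(φ+δ)sin(φ−β) / (sin(α−δ)sin(α+β))})²].
With α = 85.6°, φ = 37.3°, δ = 18.0°, β = 15.6°: K_a = 0.3077.

0.308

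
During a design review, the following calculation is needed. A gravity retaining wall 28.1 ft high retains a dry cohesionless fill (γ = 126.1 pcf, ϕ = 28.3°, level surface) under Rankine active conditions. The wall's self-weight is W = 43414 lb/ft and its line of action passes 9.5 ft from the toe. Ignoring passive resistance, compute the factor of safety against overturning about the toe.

2.48

K_a = tan²(45° − 28.3°/2) = 0.3568.
P_a = ½K_aγH² = 0.5×0.3568×126.1×28.1² = 17760 lb/ft, acting at H/3 = 9.367 ft above the base.
Overturning moment M_o = P_a × H/3 = 17760 × 9.367 = 166400.
Resisting moment M_r = W × 9.5 = 43414 × 9.5 = 412400.
FS_overturning = M_r/M_o = 412400/166400 = 2.479.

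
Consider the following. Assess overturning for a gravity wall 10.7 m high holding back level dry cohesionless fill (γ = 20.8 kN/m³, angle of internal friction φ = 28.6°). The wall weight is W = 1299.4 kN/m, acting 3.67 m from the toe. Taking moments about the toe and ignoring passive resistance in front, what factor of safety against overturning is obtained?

K_a = tan²(45° − 28.6°/2) = 0.3525.
P_a = ½K_aγH² = 0.5×0.3525×20.8×10.7² = 419.8 kN/m, acting at H/3 = 3.567 m above the base.
Overturning moment M_o = P_a × H/3 = 419.8 × 3.567 = 1497.
Resisting moment M_r = W × 3.67 = 1299.4 × 3.67 = 4769.
FS_overturning = M_r/M_o = 4769/1497 = 3.185.

3.19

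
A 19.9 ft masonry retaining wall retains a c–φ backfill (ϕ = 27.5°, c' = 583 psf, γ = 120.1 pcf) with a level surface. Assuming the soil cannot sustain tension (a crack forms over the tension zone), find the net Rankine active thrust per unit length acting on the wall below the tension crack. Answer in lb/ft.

K_a = 0.3682; √K_a = 0.6068.
Tension-crack depth z_c = 2c/(γ√K_a) = 2×583/(120.1×0.6068) = 16.00 ft.
σ_a at base = K_a γ H − 2c√K_a = 0.3682×120.1×19.9 − 2×583×0.6068 = 172.5 psf.
P_a = ½ × 172.5 × (H − z_c) = 0.5×172.5×3.901 = 336.5 lb/ft.

336 lb/ft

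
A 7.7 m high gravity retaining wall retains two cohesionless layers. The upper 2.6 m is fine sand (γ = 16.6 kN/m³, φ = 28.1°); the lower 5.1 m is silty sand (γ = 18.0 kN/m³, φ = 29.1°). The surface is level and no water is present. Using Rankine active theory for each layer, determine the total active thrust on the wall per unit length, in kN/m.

177 kN/m

K_a1 = tan²(45°−28.1°/2) = 0.3596; K_a2 = tan²(45°−29.1°/2) = 0.3456.
Layer 1: σ at base = K_a1 γ₁ h₁ = 15.52 kPa; P₁ = ½×15.52×2.6 = 20.18.
Layer 2: σ_v at top = γ₁h₁ = 43.16; σ_h top = K_a2×43.16 = 14.92; σ_h base = K_a2×(43.16+18.0×5.1) = 46.64.
P₂ = ½(14.92+46.64)×5.1 = 157.0. Total P_a = 20.18+157.0 = 177.1 kN/m.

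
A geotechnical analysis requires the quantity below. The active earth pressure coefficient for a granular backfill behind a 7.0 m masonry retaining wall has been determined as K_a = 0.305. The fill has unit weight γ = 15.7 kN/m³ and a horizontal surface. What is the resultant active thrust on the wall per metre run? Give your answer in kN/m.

117 kN/m

P = ½ K_a γ H² = 0.5 × 0.305 × 15.7 × 7.0² = 117.3 kN/m.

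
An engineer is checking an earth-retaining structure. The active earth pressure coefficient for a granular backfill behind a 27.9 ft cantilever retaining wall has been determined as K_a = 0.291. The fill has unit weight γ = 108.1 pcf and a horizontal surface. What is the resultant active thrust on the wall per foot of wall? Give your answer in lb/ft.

P = ½ K_a γ H² = 0.5 × 0.291 × 108.1 × 27.9² = 12240 lb/ft.

12200 lb/ft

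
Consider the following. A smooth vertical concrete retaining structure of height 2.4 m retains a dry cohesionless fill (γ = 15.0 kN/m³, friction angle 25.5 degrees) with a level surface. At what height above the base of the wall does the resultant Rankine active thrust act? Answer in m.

0.800 m

K_a = 0.3981.
The pressure distribution is triangular, so the resultant acts at H/3 above the base = 2.4/3 = 0.8000 m.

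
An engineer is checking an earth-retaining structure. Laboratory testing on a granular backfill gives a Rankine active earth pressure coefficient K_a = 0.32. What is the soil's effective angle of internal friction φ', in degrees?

K_a = tan²(45° − φ/2) ⇒ 45° − φ/2 = arctan(√0.32) = 29.50°.
φ = 2(45° − 29.50°) = 31.01°.

31.0°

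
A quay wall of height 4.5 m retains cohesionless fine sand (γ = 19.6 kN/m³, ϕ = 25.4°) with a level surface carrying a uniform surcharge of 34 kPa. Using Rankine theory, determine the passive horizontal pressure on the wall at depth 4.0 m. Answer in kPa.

K_p = (1 + sin φ)/(1 − sin φ) = 2.502.
σ_v = γz + q = 19.6 × 4.0 + 34 = 112.4 kPa.
σ_h = K_p σ_v = 2.502 × 112.4 = 281.3 kPa.

281 kPa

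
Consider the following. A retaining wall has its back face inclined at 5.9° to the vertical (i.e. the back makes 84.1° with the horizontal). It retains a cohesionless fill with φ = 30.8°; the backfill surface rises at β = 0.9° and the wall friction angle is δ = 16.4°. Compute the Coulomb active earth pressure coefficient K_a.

0.338

K_a = sin²(α+φ) / [sin²α · sin(α−δ) · (1 + √{sin(φ+δ)sin(φ−β) / (sin(α−δ)sin(α+β))})²].
With α = 84.1°, φ = 30.8°, δ = 16.4°, β = 0.9°: K_a = 0.3383.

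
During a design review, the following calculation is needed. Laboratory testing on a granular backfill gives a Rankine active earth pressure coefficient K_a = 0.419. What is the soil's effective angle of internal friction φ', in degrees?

K_a = tan²(45° − φ/2) ⇒ 45° − φ/2 = arctan(√0.419) = 32.92°.
φ = 2(45° − 32.92°) = 24.17°.

24.2°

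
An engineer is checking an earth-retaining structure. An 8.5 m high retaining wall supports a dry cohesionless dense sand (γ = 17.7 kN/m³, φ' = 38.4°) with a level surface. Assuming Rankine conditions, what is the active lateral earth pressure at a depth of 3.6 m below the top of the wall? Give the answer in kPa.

K_a = (1 − sin φ)/(1 + sin φ) = 0.2337.
σ_h = K_a γ z = 0.2337 × 17.7 × 3.6 = 14.89 kPa.

14.9 kPa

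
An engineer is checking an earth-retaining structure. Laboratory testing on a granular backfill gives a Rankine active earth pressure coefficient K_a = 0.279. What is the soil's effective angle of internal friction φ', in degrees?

K_a = tan²(45° − φ/2) ⇒ 45° − φ/2 = arctan(√0.279) = 27.84°.
φ = 2(45° − 27.84°) = 34.31°.

34.3°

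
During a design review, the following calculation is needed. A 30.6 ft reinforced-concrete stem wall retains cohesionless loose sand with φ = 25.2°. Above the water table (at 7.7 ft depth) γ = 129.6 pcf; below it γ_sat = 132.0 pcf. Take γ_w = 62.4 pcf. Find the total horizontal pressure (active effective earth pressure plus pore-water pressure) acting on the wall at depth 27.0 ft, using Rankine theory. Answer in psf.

K_a = (1 − sin φ)/(1 + sin φ) = 0.4027.
γ' = 132.0 − 62.4 = 69.60 pcf.
Effective vertical stress at 27.0 ft: σ'_v = 129.6×7.7 + 69.60×19.3 = 2341 psf.
σ'_h = K_a σ'_v = 0.4027 × 2341 = 942.9 psf; u = γ_w × 19.3 = 1204 psf.
Total σ_h = 942.9 + 1204 = 2147 psf.

2150 psf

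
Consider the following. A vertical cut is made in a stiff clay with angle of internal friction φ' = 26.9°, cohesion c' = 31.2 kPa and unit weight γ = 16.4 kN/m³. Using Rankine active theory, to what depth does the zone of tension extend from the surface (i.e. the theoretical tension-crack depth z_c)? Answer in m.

6.20 m

K_a = tan²(45° − 26.9°/2) = 0.3770; √K_a = 0.6140.
The active pressure is zero where K_a γ z = 2c√K_a, so z_c = 2c/(γ√K_a) = 2×31.2/(16.4×0.6140) = 6.197 m.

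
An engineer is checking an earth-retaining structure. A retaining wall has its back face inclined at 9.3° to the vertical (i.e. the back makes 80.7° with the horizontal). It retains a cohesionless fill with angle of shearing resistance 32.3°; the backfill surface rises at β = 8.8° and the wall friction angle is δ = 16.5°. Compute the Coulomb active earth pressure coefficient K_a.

0.388

K_a = sin²(α+φ) / [sin²α · sin(α−δ) · (1 + √{sin(φ+δ)sin(φ−β) / (sin(α−δ)sin(α+β))})²].
With α = 80.7°, φ = 32.3°, δ = 16.5°, β = 8.8°: K_a = 0.3884.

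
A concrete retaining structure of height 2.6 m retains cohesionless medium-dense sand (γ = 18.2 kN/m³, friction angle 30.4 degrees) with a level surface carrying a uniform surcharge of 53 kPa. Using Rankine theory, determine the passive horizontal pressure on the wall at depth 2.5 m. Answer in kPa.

300 kPa

K_p = (1 + sin φ)/(1 − sin φ) = 3.049.
σ_v = γz + q = 18.2 × 2.5 + 53 = 98.50 kPa.
σ_h = K_p σ_v = 3.049 × 98.50 = 300.3 kPa.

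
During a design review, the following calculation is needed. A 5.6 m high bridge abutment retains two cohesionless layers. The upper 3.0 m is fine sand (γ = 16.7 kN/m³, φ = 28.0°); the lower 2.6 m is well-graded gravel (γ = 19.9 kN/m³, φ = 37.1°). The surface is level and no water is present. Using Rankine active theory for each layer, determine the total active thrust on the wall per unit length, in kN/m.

K_a1 = tan²(45°−28.0°/2) = 0.3610; K_a2 = tan²(45°−37.1°/2) = 0.2475.
Layer 1: σ at base = K_a1 γ₁ h₁ = 18.09 kPa; P₁ = ½×18.09×3.0 = 27.13.
Layer 2: σ_v at top = γ₁h₁ = 50.10; σ_h top = K_a2×50.10 = 12.40; σ_h base = K_a2×(50.10+19.9×2.6) = 25.21.
P₂ = ½(12.40+25.21)×2.6 = 48.89. Total P_a = 27.13+48.89 = 76.02 kN/m.

76.0 kN/m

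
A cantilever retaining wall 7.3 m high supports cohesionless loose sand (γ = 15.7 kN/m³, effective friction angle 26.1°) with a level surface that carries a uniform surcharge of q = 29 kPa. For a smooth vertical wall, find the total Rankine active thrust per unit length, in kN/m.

245 kN/m

K_a = tan²(45° − φ/2) = 0.3889.
Soil triangle: ½ K_a γ H² = 0.5×0.3889×15.7×7.3² = 162.7 kN/m.
Surcharge rectangle: K_a q H = 0.3889×29×7.3 = 82.34 kN/m.
Total = 162.7 + 82.34 = 245.0 kN/m.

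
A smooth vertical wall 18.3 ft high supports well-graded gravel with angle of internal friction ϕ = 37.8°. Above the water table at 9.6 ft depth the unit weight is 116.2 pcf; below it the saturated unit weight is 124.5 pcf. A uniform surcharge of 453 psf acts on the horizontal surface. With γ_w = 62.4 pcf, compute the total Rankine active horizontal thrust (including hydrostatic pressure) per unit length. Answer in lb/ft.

8530 lb/ft

K_a = tan²(45° − φ/2) = 0.2400.
γ' = 124.5 − 62.4 = 62.10 pcf. h₂ = H − d_w = 8.7 ft.
σ'_h: at surface K_a·q = 108.7; at WT K_a(q+γd_w) = 376.4; at base K_a(q+γd_w+γ'h₂) = 506.1 psf.
P₁ = ½(108.7+376.4)×9.6 = 2329; P₂ = ½(376.4+506.1)×8.7 = 3839; P_w = ½γ_w h₂² = 2362.
Total = 2329+3839+2362 = 8529 lb/ft.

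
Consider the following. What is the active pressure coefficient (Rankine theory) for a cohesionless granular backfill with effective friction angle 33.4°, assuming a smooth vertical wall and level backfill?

0.290

K_a = (1 − sin φ)/(1 + sin φ) = (1 − sin 33.4°)/(1 + sin 33.4°) = 0.2899.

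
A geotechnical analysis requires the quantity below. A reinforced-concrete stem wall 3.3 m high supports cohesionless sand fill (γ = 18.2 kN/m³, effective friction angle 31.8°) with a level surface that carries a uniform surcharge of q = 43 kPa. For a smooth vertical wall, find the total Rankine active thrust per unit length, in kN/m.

K_a = tan²(45° − φ/2) = 0.3098.
Soil triangle: ½ K_a γ H² = 0.5×0.3098×18.2×3.3² = 30.70 kN/m.
Surcharge rectangle: K_a q H = 0.3098×43×3.3 = 43.96 kN/m.
Total = 30.70 + 43.96 = 74.66 kN/m.

74.7 kN/m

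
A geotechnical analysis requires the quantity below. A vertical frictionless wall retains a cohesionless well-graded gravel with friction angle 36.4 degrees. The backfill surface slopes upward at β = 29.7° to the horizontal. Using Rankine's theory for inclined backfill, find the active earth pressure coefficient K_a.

K_a = cos β · (cos β − √(cos²β − cos²φ)) / (cos β + √(cos²β − cos²φ)).
cos β = 0.8686, cos φ = 0.8049, √(cos²β − cos²φ) = 0.3266.
K_a = 0.8686 × (0.8686 − 0.3266)/(0.8686 + 0.3266) = 0.3939.

0.394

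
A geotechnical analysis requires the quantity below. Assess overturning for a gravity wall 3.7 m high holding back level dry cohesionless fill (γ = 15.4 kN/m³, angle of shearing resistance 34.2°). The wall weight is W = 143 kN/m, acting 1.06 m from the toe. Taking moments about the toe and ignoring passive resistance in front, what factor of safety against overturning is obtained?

K_a = tan²(45° − 34.2°/2) = 0.2803.
P_a = ½K_aγH² = 0.5×0.2803×15.4×3.7² = 29.55 kN/m, acting at H/3 = 1.233 m above the base.
Overturning moment M_o = P_a × H/3 = 29.55 × 1.233 = 36.45.
Resisting moment M_r = W × 1.06 = 143 × 1.06 = 151.6.
FS_overturning = M_r/M_o = 151.6/36.45 = 4.159.

4.16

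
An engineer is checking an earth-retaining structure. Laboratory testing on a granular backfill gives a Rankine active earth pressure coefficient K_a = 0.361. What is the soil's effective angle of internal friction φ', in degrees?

K_a = tan²(45° − φ/2) ⇒ 45° − φ/2 = arctan(√0.361) = 31.00°.
φ = 2(45° − 31.00°) = 28.00°.

28.0°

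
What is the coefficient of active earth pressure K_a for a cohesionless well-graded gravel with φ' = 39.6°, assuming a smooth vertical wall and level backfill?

0.221

K_a = tan²(45° − φ/2) = tan²(25.20°) = 0.2214.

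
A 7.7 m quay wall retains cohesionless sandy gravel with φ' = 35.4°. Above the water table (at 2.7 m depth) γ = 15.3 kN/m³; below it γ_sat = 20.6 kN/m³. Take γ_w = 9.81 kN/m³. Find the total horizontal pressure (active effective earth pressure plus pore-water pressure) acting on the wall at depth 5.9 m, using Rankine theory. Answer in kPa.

51.6 kPa

K_a = (1 − sin φ)/(1 + sin φ) = 0.2664.
γ' = 20.6 − 9.81 = 10.79 kN/m³.
Effective vertical stress at 5.9 m: σ'_v = 15.3×2.7 + 10.79×3.20 = 75.84 kPa.
σ'_h = K_a σ'_v = 0.2664 × 75.84 = 20.20 kPa; u = γ_w × 3.20 = 31.39 kPa.
Total σ_h = 20.20 + 31.39 = 51.60 kPa.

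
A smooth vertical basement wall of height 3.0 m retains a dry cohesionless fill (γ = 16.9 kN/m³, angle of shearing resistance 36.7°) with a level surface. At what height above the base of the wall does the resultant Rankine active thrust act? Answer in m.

1.00 m

K_a = 0.2519.
The pressure distribution is triangular, so the resultant acts at H/3 above the base = 3.0/3 = 1.000 m.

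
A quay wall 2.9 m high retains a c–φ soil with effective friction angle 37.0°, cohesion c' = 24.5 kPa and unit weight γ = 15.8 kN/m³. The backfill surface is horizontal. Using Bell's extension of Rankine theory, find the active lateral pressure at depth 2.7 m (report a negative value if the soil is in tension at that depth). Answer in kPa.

K_a = (1 − sin φ)/(1 + sin φ) = 0.2486.
σ_a = K_a γ z − 2c√K_a = 0.2486×15.8×2.7 − 2×24.5×0.4986 = -13.83 kPa.

-13.8 kPa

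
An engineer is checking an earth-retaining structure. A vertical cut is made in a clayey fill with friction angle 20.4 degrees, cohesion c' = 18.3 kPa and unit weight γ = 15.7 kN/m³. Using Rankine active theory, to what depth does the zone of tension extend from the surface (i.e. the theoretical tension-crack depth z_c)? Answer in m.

3.35 m

K_a = tan²(45° − 20.4°/2) = 0.4831; √K_a = 0.6950.
The active pressure is zero where K_a γ z = 2c√K_a, so z_c = 2c/(γ√K_a) = 2×18.3/(15.7×0.6950) = 3.354 m.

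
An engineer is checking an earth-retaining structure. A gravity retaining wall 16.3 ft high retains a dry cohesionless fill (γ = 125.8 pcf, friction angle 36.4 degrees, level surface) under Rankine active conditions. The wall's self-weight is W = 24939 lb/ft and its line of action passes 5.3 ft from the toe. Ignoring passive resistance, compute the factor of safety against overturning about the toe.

K_a = tan²(45° − 36.4°/2) = 0.2552.
P_a = ½K_aγH² = 0.5×0.2552×125.8×16.3² = 4264 lb/ft, acting at H/3 = 5.433 ft above the base.
Overturning moment M_o = P_a × H/3 = 4264 × 5.433 = 23170.
Resisting moment M_r = W × 5.3 = 24939 × 5.3 = 132200.
FS_overturning = M_r/M_o = 132200/23170 = 5.705.

5.70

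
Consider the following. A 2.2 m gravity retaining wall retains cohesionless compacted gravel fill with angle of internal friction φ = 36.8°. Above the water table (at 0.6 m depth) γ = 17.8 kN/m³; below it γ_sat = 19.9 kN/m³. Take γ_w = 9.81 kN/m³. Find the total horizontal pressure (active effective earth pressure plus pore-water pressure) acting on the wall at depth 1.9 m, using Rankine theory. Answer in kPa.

K_a = (1 − sin φ)/(1 + sin φ) = 0.2508.
γ' = 19.9 − 9.81 = 10.09 kN/m³.
Effective vertical stress at 1.9 m: σ'_v = 17.8×0.6 + 10.09×1.30 = 23.80 kPa.
σ'_h = K_a σ'_v = 0.2508 × 23.80 = 5.967 kPa; u = γ_w × 1.30 = 12.75 kPa.
Total σ_h = 5.967 + 12.75 = 18.72 kPa.

18.7 kPa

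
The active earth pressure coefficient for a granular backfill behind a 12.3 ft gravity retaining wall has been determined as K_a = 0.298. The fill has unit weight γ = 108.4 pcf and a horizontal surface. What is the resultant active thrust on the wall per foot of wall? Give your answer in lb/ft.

2440 lb/ft

P = ½ K_a γ H² = 0.5 × 0.298 × 108.4 × 12.3² = 2444 lb/ft.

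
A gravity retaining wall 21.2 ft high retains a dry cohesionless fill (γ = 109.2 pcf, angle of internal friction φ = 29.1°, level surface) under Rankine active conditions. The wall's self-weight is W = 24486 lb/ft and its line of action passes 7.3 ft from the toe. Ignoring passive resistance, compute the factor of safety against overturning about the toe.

K_a = tan²(45° − 29.1°/2) = 0.3456.
P_a = ½K_aγH² = 0.5×0.3456×109.2×21.2² = 8481 lb/ft, acting at H/3 = 7.067 ft above the base.
Overturning moment M_o = P_a × H/3 = 8481 × 7.067 = 59930.
Resisting moment M_r = W × 7.3 = 24486 × 7.3 = 178700.
FS_overturning = M_r/M_o = 178700/59930 = 2.983.

2.98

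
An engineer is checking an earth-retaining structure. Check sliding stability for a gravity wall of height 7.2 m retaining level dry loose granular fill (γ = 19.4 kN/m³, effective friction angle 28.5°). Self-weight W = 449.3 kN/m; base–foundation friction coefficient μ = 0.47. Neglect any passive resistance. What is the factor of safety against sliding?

K_a = tan²(45° − 28.5°/2) = 0.3540.
P_a = ½K_aγH² = 0.5×0.3540×19.4×7.2² = 178.0 kN/m, acting at H/3 = 2.400 m above the base.
FS_sliding = μW / P_a = 0.47×449.3 / 178.0 = 1.186.

1.19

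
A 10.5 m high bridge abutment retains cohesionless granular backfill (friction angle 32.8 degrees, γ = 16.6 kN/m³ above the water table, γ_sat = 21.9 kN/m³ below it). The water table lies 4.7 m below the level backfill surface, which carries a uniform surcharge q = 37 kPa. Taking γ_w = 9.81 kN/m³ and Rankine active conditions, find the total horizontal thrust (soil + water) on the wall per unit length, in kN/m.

530 kN/m

K_a = tan²(45° − φ/2) = 0.2973.
γ' = 21.9 − 9.81 = 12.09 kN/m³. h₂ = H − d_w = 5.8 m.
σ'_h: at surface K_a·q = 11.00; at WT K_a(q+γd_w) = 34.19; at base K_a(q+γd_w+γ'h₂) = 55.04 kPa.
P₁ = ½(11.00+34.19)×4.7 = 106.2; P₂ = ½(34.19+55.04)×5.8 = 258.8; P_w = ½γ_w h₂² = 165.0.
Total = 106.2+258.8+165.0 = 530.0 kN/m.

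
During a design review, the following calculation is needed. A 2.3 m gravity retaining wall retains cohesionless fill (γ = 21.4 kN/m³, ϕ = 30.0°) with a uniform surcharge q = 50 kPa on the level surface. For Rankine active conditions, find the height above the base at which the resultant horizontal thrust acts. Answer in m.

1.02 m

K_a = 0.3333.
Triangular part P₁ = ½K_aγH² = 18.87 at H/3 = 0.7667 m; rectangular part P₂ = K_a q H = 38.33 at H/2 = 1.150 m.
ȳ = (P₁·0.7667 + P₂·1.150)/(P₁+P₂) = 1.024 m.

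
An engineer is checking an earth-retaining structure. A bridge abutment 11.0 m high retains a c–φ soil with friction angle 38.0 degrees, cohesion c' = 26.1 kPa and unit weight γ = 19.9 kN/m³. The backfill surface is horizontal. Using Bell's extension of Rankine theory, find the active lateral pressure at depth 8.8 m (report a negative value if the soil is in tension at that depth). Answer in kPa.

K_a = (1 − sin φ)/(1 + sin φ) = 0.2379.
σ_a = K_a γ z − 2c√K_a = 0.2379×19.9×8.8 − 2×26.1×0.4877 = 16.20 kPa.

16.2 kPa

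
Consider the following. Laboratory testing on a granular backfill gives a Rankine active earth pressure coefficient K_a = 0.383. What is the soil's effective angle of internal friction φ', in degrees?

K_a = tan²(45° − φ/2) ⇒ 45° − φ/2 = arctan(√0.383) = 31.75°.
φ = 2(45° − 31.75°) = 26.50°.

26.5°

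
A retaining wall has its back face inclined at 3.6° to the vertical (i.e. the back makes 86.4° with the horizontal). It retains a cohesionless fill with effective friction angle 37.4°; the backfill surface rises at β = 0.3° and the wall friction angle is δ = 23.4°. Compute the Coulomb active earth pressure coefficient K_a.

0.249

K_a = sin²(α+φ) / [sin²α · sin(α−δ) · (1 + √{sin(φ+δ)sin(φ−β) / (sin(α−δ)sin(α+β))})²].
With α = 86.4°, φ = 37.4°, δ = 23.4°, β = 0.3°: K_a = 0.2485.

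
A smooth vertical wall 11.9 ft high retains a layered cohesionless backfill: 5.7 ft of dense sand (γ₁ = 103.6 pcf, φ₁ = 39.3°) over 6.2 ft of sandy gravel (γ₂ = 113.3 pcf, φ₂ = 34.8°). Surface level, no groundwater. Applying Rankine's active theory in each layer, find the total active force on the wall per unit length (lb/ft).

1970 lb/ft

K_a1 = tan²(45°−39.3°/2) = 0.2245; K_a2 = tan²(45°−34.8°/2) = 0.2733.
Layer 1: σ at base = K_a1 γ₁ h₁ = 132.5 psf; P₁ = ½×132.5×5.7 = 377.8.
Layer 2: σ_v at top = γ₁h₁ = 590.5; σ_h top = K_a2×590.5 = 161.4; σ_h base = K_a2×(590.5+113.3×6.2) = 353.4.
P₂ = ½(161.4+353.4)×6.2 = 1596. Total P_a = 377.8+1596 = 1974 lb/ft.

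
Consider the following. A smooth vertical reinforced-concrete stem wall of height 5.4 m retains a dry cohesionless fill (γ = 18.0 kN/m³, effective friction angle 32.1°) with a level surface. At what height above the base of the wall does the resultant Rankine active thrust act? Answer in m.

1.80 m

K_a = 0.3060.
The pressure distribution is triangular, so the resultant acts at H/3 above the base = 5.4/3 = 1.800 m.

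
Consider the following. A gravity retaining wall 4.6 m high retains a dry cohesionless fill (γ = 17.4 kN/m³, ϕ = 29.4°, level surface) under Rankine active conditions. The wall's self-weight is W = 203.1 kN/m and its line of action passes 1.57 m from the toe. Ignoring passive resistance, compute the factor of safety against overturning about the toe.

K_a = tan²(45° − 29.4°/2) = 0.3415.
P_a = ½K_aγH² = 0.5×0.3415×17.4×4.6² = 62.86 kN/m, acting at H/3 = 1.533 m above the base.
Overturning moment M_o = P_a × H/3 = 62.86 × 1.533 = 96.39.
Resisting moment M_r = W × 1.57 = 203.1 × 1.57 = 318.9.
FS_overturning = M_r/M_o = 318.9/96.39 = 3.308.

3.31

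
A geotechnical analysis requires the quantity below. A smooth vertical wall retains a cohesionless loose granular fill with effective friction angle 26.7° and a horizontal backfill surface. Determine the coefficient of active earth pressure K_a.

K_a = (1 − sin φ)/(1 + sin φ) = (1 − sin 26.7°)/(1 + sin 26.7°) = 0.3800.

0.380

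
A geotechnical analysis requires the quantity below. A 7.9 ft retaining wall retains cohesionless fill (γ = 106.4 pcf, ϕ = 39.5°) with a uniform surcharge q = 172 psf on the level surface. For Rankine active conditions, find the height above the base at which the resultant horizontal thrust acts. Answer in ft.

K_a = 0.2224.
Triangular part P₁ = ½K_aγH² = 738.5 at H/3 = 2.633 ft; rectangular part P₂ = K_a q H = 302.2 at H/2 = 3.950 ft.
ȳ = (P₁·2.633 + P₂·3.950)/(P₁+P₂) = 3.016 ft.

3.02 ft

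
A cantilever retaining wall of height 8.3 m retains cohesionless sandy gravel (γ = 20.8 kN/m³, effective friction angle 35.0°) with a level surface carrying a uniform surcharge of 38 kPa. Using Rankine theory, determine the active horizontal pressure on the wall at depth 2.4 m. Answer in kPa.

23.8 kPa

K_a = (1 − sin φ)/(1 + sin φ) = 0.2710.
σ_v = γz + q = 20.8 × 2.4 + 38 = 87.92 kPa.
σ_h = K_a σ_v = 0.2710 × 87.92 = 23.83 kPa.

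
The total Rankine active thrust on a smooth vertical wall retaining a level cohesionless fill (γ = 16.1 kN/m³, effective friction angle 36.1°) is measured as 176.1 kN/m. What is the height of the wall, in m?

9.20 m

K_a = 0.2585. P_a = ½ K_a γ H² ⇒ H = √(2P_a/(K_a γ)).
H = √(2×176.1/(0.2585×16.1)) = 9.199 m.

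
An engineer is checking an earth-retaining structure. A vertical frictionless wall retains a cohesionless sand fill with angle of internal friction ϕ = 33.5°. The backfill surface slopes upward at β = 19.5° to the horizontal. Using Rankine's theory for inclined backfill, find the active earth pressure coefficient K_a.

0.343

K_a = cos β · (cos β − √(cos²β − cos²φ)) / (cos β + √(cos²β − cos²φ)).
cos β = 0.9426, cos φ = 0.8339, √(cos²β − cos²φ) = 0.4396.
K_a = 0.9426 × (0.9426 − 0.4396)/(0.9426 + 0.4396) = 0.3431.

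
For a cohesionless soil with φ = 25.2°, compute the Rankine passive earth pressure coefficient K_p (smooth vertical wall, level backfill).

K_p = (1 + sin φ)/(1 − sin φ) = tan²(45° + 25.2°/2) = 2.483.

2.48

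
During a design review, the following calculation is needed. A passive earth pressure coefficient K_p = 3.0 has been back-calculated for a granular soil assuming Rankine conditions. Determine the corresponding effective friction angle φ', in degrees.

K_p = (1+sin φ)/(1−sin φ) ⇒ sin φ = (K_p − 1)/(K_p + 1) = 0.5000.
φ = arcsin(0.5000) = 30.00°.

30.0°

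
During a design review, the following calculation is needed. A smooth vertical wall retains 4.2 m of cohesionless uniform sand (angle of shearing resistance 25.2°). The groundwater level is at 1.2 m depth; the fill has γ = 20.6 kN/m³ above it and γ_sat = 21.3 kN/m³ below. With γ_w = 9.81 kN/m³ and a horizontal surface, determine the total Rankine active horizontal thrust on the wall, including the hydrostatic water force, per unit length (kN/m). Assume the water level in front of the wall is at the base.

101 kN/m

K_a = tan²(45° − φ/2) = 0.4027.
γ' = 21.3 − 9.81 = 11.49 kN/m³. Depth below WT = 3.0 m.
σ'_h at WT = K_a γ d_w = 9.956 kPa; at base = 9.956 + K_a γ' × 3.0 = 23.84 kPa.
P₁ (0–1.2 m) = ½×9.956×1.2 = 5.973. P₂ (1.2–4.2 m) = ½(9.956+23.84)×3.0 = 50.69.
P_w = ½ γ_w h₂² = 0.5×9.81×3.0² = 44.14. Total = 5.973+50.69+44.14 = 100.8 kN/m.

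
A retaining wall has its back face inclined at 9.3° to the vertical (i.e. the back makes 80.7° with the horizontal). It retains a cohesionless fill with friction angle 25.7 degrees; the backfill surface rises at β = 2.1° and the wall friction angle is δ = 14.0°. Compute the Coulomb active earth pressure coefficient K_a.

K_a = sin²(α+φ) / [sin²α · sin(α−δ) · (1 + √{sin(φ+δ)sin(φ−β) / (sin(α−δ)sin(α+β))})²].
With α = 80.7°, φ = 25.7°, δ = 14.0°, β = 2.1°: K_a = 0.4397.

0.440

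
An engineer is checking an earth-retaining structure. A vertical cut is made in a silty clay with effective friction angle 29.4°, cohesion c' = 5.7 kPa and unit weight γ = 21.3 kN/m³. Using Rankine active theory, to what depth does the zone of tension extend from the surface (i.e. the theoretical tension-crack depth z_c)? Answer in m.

K_a = tan²(45° − 29.4°/2) = 0.3415; √K_a = 0.5844.
The active pressure is zero where K_a γ z = 2c√K_a, so z_c = 2c/(γ√K_a) = 2×5.7/(21.3×0.5844) = 0.9159 m.

0.916 m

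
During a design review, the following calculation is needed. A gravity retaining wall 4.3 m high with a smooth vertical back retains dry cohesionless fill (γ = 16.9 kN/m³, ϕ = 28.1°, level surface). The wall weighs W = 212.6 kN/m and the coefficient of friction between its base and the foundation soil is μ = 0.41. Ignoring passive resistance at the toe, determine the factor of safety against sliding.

K_a = tan²(45° − 28.1°/2) = 0.3596.
P_a = ½K_aγH² = 0.5×0.3596×16.9×4.3² = 56.19 kN/m, acting at H/3 = 1.433 m above the base.
FS_sliding = μW / P_a = 0.41×212.6 / 56.19 = 1.551.

1.55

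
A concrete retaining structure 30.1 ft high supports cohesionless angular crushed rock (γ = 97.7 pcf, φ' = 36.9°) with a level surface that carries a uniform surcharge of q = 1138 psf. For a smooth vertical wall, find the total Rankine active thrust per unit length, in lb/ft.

19600 lb/ft

K_a = tan²(45° − φ/2) = 0.2497.
Soil triangle: ½ K_a γ H² = 0.5×0.2497×97.7×30.1² = 11050 lb/ft.
Surcharge rectangle: K_a q H = 0.2497×1138×30.1 = 8552 lb/ft.
Total = 11050 + 8552 = 19600 lb/ft.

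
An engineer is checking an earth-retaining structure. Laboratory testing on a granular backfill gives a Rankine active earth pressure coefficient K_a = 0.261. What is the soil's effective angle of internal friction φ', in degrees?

35.9°

K_a = tan²(45° − φ/2) ⇒ 45° − φ/2 = arctan(√0.261) = 27.06°.
φ = 2(45° − 27.06°) = 35.88°.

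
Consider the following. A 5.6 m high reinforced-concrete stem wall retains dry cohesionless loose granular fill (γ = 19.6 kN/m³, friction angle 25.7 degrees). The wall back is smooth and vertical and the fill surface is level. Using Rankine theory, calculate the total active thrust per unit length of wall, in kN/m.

K_a = tan²(45° − φ/2) = 0.3950.
P_a = ½ K_a γ H² = 0.5 × 0.3950 × 19.6 × 5.6² = 121.4 kN/m.

121 kN/m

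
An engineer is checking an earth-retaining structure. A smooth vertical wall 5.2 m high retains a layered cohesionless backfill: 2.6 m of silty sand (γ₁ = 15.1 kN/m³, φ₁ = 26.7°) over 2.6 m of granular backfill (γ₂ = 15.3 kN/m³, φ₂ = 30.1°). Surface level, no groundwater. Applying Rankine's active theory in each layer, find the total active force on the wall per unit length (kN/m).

70.4 kN/m

K_a1 = tan²(45°−26.7°/2) = 0.3800; K_a2 = tan²(45°−30.1°/2) = 0.3320.
Layer 1: σ at base = K_a1 γ₁ h₁ = 14.92 kPa; P₁ = ½×14.92×2.6 = 19.39.
Layer 2: σ_v at top = γ₁h₁ = 39.26; σ_h top = K_a2×39.26 = 13.03; σ_h base = K_a2×(39.26+15.3×2.6) = 26.24.
P₂ = ½(13.03+26.24)×2.6 = 51.06. Total P_a = 19.39+51.06 = 70.45 kN/m.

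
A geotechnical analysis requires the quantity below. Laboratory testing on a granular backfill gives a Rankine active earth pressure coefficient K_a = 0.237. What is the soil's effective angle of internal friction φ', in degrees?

38.1°

K_a = tan²(45° − φ/2) ⇒ 45° − φ/2 = arctan(√0.237) = 25.96°.
φ = 2(45° − 25.96°) = 38.08°.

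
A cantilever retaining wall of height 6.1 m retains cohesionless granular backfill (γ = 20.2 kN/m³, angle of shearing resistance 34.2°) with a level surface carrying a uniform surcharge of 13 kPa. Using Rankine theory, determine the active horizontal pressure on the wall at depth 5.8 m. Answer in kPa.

36.5 kPa

K_a = (1 − sin φ)/(1 + sin φ) = 0.2803.
σ_v = γz + q = 20.2 × 5.8 + 13 = 130.2 kPa.
σ_h = K_a σ_v = 0.2803 × 130.2 = 36.49 kPa.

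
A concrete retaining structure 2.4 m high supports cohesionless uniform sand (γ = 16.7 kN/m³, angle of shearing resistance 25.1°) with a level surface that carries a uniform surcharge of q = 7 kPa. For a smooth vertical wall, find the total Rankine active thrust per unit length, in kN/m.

K_a = tan²(45° − φ/2) = 0.4043.
Soil triangle: ½ K_a γ H² = 0.5×0.4043×16.7×2.4² = 19.45 kN/m.
Surcharge rectangle: K_a q H = 0.4043×7×2.4 = 6.792 kN/m.
Total = 19.45 + 6.792 = 26.24 kN/m.

26.2 kN/m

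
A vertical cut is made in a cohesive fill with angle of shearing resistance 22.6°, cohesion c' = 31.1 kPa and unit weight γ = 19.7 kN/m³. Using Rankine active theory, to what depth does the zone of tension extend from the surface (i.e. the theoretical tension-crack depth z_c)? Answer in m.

K_a = tan²(45° − 22.6°/2) = 0.4448; √K_a = 0.6669.
The active pressure is zero where K_a γ z = 2c√K_a, so z_c = 2c/(γ√K_a) = 2×31.1/(19.7×0.6669) = 4.734 m.

4.73 m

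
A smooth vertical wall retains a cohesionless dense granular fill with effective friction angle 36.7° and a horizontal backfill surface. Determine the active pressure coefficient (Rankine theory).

K_a = tan²(45° − φ/2) = tan²(26.65°) = 0.2519.

0.252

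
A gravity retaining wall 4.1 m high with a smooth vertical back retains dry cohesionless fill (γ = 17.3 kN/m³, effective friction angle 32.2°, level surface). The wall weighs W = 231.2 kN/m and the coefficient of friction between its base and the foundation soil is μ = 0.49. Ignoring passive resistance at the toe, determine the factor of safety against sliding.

2.56

K_a = tan²(45° − 32.2°/2) = 0.3047.
P_a = ½K_aγH² = 0.5×0.3047×17.3×4.1² = 44.31 kN/m, acting at H/3 = 1.367 m above the base.
FS_sliding = μW / P_a = 0.49×231.2 / 44.31 = 2.557.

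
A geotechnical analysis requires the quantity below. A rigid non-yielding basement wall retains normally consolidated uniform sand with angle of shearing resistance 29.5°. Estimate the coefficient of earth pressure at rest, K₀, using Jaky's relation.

K₀ = 1 − sin φ' = 1 − sin 29.5° = 0.5076.

0.508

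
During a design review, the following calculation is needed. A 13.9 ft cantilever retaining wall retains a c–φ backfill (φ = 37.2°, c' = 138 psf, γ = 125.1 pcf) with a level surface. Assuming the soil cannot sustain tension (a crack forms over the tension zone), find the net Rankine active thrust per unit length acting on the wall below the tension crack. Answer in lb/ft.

K_a = 0.2464; √K_a = 0.4964.
Tension-crack depth z_c = 2c/(γ√K_a) = 2×138/(125.1×0.4964) = 4.444 ft.
σ_a at base = K_a γ H − 2c√K_a = 0.2464×125.1×13.9 − 2×138×0.4964 = 291.5 psf.
P_a = ½ × 291.5 × (H − z_c) = 0.5×291.5×9.456 = 1378 lb/ft.

1380 lb/ft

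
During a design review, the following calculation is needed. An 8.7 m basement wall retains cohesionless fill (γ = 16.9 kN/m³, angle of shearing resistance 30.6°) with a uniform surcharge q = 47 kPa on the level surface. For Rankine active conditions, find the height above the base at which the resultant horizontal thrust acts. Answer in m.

3.47 m

K_a = 0.3253.
Triangular part P₁ = ½K_aγH² = 208.1 at H/3 = 2.900 m; rectangular part P₂ = K_a q H = 133.0 at H/2 = 4.350 m.
ȳ = (P₁·2.900 + P₂·4.350)/(P₁+P₂) = 3.465 m.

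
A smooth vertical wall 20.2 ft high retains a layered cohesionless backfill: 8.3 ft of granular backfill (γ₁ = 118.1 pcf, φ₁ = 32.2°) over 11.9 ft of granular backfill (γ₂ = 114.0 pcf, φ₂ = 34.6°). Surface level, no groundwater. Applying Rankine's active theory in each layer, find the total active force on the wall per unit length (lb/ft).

6680 lb/ft

K_a1 = tan²(45°−32.2°/2) = 0.3047; K_a2 = tan²(45°−34.6°/2) = 0.2756.
Layer 1: σ at base = K_a1 γ₁ h₁ = 298.7 psf; P₁ = ½×298.7×8.3 = 1240.
Layer 2: σ_v at top = γ₁h₁ = 980.2; σ_h top = K_a2×980.2 = 270.2; σ_h base = K_a2×(980.2+114.0×11.9) = 644.1.
P₂ = ½(270.2+644.1)×11.9 = 5440. Total P_a = 1240+5440 = 6680 lb/ft.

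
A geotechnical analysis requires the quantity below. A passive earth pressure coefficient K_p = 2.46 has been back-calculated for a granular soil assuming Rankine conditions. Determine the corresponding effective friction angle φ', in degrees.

25.0°

K_p = (1+sin φ)/(1−sin φ) ⇒ sin φ = (K_p − 1)/(K_p + 1) = 0.4220.
φ = arcsin(0.4220) = 24.96°.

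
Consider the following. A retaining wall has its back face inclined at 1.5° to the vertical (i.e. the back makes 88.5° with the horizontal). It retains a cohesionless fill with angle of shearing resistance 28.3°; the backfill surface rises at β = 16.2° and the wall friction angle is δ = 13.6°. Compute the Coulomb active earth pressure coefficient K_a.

0.429

K_a = sin²(α+φ) / [sin²α · sin(α−δ) · (1 + √{sin(φ+δ)sin(φ−β) / (sin(α−δ)sin(α+β))})²].
With α = 88.5°, φ = 28.3°, δ = 13.6°, β = 16.2°: K_a = 0.4291.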